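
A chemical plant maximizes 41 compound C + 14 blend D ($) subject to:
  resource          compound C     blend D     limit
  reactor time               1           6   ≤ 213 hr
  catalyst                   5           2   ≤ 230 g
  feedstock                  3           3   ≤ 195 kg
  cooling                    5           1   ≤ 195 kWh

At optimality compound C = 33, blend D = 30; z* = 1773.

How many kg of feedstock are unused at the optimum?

feedstock used = 3·33 + 3·30 = 189; slack = 195 − 189 = 6.

6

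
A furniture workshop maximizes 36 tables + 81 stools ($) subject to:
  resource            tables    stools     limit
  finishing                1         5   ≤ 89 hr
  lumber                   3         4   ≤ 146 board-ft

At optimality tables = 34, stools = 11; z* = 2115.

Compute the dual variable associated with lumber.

Both finishing and lumber are binding at x*.
From A_Bᵀ y = c: 1·y_finishing + 3·y_lumber = 36; 5·y_finishing + 4·y_lumber = 81.
This yields shadow prices y_finishing = 9, y_lumber = 9.
Shadow price of lumber = 9.

9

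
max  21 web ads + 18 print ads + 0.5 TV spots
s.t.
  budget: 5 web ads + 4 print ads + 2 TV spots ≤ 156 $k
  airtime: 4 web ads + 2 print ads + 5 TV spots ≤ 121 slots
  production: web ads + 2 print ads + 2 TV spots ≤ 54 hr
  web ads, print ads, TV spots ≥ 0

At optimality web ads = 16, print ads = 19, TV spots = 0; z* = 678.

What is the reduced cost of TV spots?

Check each constraint at x*: budget 156/156 (tight); airtime 102/121 (slack 19); production 54/54 (tight).
Slack constraints have shadow price 0 (complementary slackness).
The binding rows give the dual system: 5·y_budget + 1·y_production = 21 and 4·y_budget + 2·y_production = 18.
→ y_budget = 4 and y_production = 1.
Reduced cost of TV spots: c₃ − yᵀa₃ = 0.5 − (4·2 + 1·2) = 0.5 − 10 = -9.5.

-9.5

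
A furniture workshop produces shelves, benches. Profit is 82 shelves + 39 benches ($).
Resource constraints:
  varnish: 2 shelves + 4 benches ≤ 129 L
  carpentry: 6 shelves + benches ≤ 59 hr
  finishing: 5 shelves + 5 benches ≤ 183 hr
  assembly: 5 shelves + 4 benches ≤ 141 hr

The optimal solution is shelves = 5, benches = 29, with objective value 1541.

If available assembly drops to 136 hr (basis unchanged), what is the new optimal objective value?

1501

Check each constraint at x*: varnish 126/129 (slack 3); carpentry 59/59 (tight); finishing 170/183 (slack 13); assembly 141/141 (tight).
Since varnish, finishing are not tight, their duals are 0.
The binding rows give the dual system: 6·y_carpentry + 5·y_assembly = 82 and 1·y_carpentry + 4·y_assembly = 39.
→ y_carpentry = 7 and y_assembly = 8.
Δz = y_assembly·Δb = 8 × (-5) = -40, so new z* = 1541 − 40 = 1501.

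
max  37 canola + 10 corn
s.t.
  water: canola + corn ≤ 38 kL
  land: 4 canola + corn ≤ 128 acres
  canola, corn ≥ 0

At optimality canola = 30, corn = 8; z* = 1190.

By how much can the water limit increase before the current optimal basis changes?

Binding constraints: water, land. The basis is B = [[1,1],[4,1]] with det -3.
Per unit increase in water, x* moves by d = (-0.3333, 1.3333).
The basis stays optimal until canola reaches 0; allowable increase = 90 kL.

90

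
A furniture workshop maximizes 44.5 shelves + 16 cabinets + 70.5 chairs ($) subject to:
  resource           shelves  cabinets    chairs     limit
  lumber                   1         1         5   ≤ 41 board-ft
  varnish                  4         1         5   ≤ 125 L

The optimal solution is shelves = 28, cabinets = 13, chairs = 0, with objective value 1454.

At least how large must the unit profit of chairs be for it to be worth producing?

Check each constraint at x*: lumber 41/41 (tight); varnish 125/125 (tight).
Dual feasibility on the basic columns requires 1·y_lumber + 4·y_varnish = 44.5, 1·y_lumber + 1·y_varnish = 16.
This yields shadow prices y_lumber = 6.5, y_varnish = 9.5.
chairs enters the basis when its profit ≥ yᵀa₃ = 6.5·5 + 9.5·5 = 80.

80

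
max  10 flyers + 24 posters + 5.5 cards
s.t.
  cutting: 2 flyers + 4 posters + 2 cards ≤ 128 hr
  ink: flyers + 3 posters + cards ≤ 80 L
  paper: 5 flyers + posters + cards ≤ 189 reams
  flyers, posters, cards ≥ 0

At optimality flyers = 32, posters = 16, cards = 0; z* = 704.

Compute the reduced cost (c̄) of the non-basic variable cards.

At the optimum: cutting uses 128 of 128 (binding); ink uses 80 of 80 (binding); paper uses 176 of 189 (slack = 13).
Slack constraints have shadow price 0 (complementary slackness).
The binding rows give the dual system: 2·y_cutting + 1·y_ink = 10 and 4·y_cutting + 3·y_ink = 24.
Solving: y_cutting = 3, y_ink = 4.
Reduced cost of cards: c₃ − yᵀa₃ = 5.5 − (3·2 + 4·1) = 5.5 − 10 = -4.5.

-4.5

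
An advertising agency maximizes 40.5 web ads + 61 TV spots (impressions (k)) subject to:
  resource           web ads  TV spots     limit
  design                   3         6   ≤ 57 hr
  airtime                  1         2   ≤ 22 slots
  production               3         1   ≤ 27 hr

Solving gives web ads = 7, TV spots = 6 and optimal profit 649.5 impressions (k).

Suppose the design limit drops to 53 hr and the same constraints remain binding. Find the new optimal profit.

611.5

At the optimum: design uses 57 of 57 (binding); airtime uses 19 of 22 (slack = 3); production uses 27 of 27 (binding).
Since airtime is not tight, its dual is 0.
Dual feasibility on the basic columns requires 3·y_design + 3·y_production = 40.5, 6·y_design + 1·y_production = 61.
Solving: y_design = 9.5, y_production = 4.
Δz = y_design·Δb = 9.5 × (-4) = -38, so new z* = 649.5 − 38 = 611.5.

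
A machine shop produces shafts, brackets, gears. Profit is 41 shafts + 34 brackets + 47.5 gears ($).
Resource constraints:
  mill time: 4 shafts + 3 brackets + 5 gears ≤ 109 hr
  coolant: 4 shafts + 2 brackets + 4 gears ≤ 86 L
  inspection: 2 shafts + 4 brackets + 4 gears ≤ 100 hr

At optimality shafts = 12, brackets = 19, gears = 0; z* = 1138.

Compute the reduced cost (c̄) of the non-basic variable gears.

-2.5

Binding: coolant and inspection. Non-binding: mill time (4 unused).
By complementary slackness, y = 0 for the non-binding constraint.
From A_Bᵀ y = c: 4·y_coolant + 2·y_inspection = 41; 2·y_coolant + 4·y_inspection = 34.
→ y_coolant = 8 and y_inspection = 4.5.
Reduced cost of gears: c₃ − yᵀa₃ = 47.5 − (8·4 + 4.5·4) = 47.5 − 50 = -2.5.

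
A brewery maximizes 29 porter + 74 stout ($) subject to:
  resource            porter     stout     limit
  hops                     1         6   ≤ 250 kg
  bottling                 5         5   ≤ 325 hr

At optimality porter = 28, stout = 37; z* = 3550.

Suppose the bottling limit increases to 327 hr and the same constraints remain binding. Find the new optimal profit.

3558

Both hops and bottling are binding at x*.
Dual feasibility on the basic columns requires 1·y_hops + 5·y_bottling = 29, 6·y_hops + 5·y_bottling = 74.
Solving: y_hops = 9, y_bottling = 4.
Δz = y_bottling·Δb = 4 × (2) = 8, so new z* = 3550 + 8 = 3558.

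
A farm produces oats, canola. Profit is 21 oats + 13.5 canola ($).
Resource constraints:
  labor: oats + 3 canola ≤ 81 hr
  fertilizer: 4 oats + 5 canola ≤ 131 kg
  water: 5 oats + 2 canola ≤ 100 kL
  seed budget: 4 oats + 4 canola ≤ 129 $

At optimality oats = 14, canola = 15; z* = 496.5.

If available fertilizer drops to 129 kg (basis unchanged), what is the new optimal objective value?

Binding: fertilizer and water. Non-binding: labor (22 unused), seed budget (13 unused).
Since labor, seed budget are not tight, their duals are 0.
Dual feasibility on the basic columns requires 4·y_fertilizer + 5·y_water = 21, 5·y_fertilizer + 2·y_water = 13.5.
Solving: y_fertilizer = 1.5, y_water = 3.
Δz = y_fertilizer·Δb = 1.5 × (-2) = -3, so new z* = 496.5 − 3 = 493.5.

493.5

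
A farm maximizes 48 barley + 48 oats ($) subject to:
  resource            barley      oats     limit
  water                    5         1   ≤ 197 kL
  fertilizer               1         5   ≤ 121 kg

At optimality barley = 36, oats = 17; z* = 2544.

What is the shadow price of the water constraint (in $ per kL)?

At the optimum: water uses 197 of 197 (binding); fertilizer uses 121 of 121 (binding).
The binding rows give the dual system: 5·y_water + 1·y_fertilizer = 48 and 1·y_water + 5·y_fertilizer = 48.
Solving: y_water = 8, y_fertilizer = 8.
Shadow price of water = 8.

8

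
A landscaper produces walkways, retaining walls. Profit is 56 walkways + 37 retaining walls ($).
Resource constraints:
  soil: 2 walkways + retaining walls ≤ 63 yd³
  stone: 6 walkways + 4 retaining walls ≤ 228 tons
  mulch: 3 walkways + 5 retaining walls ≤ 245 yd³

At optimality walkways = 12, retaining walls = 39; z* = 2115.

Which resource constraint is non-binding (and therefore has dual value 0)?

soil: 63/63 (binding)
stone: 228/228 (binding)
mulch: 231/245 (slack 14)
By complementary slackness, a constraint with positive slack has shadow price 0 → mulch.

mulch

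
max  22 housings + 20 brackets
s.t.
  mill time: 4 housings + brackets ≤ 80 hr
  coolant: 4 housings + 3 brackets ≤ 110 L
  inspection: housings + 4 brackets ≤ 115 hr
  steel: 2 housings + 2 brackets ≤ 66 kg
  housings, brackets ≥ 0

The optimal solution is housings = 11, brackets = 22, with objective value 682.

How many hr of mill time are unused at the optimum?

mill time used = 4·11 + 1·22 = 66; slack = 80 − 66 = 14.

14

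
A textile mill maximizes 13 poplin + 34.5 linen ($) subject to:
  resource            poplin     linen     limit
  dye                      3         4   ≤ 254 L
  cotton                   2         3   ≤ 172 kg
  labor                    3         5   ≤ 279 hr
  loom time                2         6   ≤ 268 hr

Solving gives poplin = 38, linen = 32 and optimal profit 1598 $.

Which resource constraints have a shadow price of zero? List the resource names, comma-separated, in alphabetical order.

dye: 242/254 (slack 12)
cotton: 172/172 (binding)
labor: 274/279 (slack 5)
loom time: 268/268 (binding)
By complementary slackness, a constraint with positive slack has shadow price 0 → dye, labor.

dye, labor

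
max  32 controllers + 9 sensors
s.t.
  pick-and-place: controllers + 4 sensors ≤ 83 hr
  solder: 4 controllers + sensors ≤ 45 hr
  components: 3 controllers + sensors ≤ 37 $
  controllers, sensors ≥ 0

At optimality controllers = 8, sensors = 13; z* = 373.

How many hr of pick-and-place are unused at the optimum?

23

pick-and-place used = 1·8 + 4·13 = 60; slack = 83 − 60 = 23.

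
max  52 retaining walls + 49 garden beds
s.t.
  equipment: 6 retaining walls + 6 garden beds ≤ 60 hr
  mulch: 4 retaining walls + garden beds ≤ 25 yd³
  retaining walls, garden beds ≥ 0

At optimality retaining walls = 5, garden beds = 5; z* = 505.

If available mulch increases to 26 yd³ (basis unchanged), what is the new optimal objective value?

506

Both equipment and mulch are binding at x*.
The binding rows give the dual system: 6·y_equipment + 4·y_mulch = 52 and 6·y_equipment + 1·y_mulch = 49.
Solving: y_equipment = 8, y_mulch = 1.
Δz = y_mulch·Δb = 1 × (1) = 1, so new z* = 505 + 1 = 506.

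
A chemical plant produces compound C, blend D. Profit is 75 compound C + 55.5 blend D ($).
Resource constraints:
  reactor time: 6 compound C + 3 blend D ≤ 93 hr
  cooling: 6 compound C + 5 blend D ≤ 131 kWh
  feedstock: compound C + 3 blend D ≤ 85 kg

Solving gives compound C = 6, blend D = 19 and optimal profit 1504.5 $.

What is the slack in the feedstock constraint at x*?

feedstock used = 1·6 + 3·19 = 63; slack = 85 − 63 = 22.

22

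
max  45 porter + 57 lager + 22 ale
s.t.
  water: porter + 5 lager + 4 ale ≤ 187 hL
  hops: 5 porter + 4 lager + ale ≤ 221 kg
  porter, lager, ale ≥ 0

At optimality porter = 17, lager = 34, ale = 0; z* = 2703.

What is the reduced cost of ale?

-6

Check each constraint at x*: water 187/187 (tight); hops 221/221 (tight).
From A_Bᵀ y = c: 1·y_water + 5·y_hops = 45; 5·y_water + 4·y_hops = 57.
→ y_water = 5 and y_hops = 8.
Reduced cost of ale: c₃ − yᵀa₃ = 22 − (5·4 + 8·1) = 22 − 28 = -6.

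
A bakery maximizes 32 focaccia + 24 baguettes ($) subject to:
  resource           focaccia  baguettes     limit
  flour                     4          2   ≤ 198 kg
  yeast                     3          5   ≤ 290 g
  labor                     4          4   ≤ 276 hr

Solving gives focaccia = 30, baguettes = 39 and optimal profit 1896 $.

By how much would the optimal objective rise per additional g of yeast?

Binding: flour and labor. Non-binding: yeast (5 unused).
Slack constraints have shadow price 0 (complementary slackness).
From A_Bᵀ y = c: 4·y_flour + 4·y_labor = 32; 2·y_flour + 4·y_labor = 24.
→ y_flour = 4 and y_labor = 4.
Shadow price of yeast = 0.

0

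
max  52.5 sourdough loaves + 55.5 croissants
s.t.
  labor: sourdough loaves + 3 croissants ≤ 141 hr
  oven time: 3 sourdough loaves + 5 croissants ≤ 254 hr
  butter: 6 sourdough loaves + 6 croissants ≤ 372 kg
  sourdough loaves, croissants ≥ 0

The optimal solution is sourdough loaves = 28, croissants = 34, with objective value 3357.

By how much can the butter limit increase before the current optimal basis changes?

Binding constraints: oven time, butter. The basis is B = [[3,5],[6,6]] with det -12.
Per unit increase in butter, x* moves by d = (0.4167, -0.25).
The basis stays optimal until croissants reaches 0; allowable increase = 136 kg.

136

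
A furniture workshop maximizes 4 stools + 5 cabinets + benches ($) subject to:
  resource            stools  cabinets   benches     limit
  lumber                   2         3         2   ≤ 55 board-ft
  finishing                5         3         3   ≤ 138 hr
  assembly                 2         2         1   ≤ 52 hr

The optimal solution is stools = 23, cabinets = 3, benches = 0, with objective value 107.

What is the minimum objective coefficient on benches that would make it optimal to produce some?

3

Binding: lumber and assembly. Non-binding: finishing (14 unused).
By complementary slackness, y = 0 for the non-binding constraint.
The binding rows give the dual system: 2·y_lumber + 2·y_assembly = 4 and 3·y_lumber + 2·y_assembly = 5.
→ y_lumber = 1 and y_assembly = 1.
benches enters the basis when its profit ≥ yᵀa₃ = 1·2 + 1·1 = 3.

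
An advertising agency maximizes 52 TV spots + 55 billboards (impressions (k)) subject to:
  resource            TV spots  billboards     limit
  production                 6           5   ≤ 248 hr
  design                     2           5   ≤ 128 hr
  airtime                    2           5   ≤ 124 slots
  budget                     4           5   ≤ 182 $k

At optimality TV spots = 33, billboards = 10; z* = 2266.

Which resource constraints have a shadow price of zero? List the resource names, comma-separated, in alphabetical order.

production: 248/248 (binding)
design: 116/128 (slack 12)
airtime: 116/124 (slack 8)
budget: 182/182 (binding)
By complementary slackness, a constraint with positive slack has shadow price 0 → airtime, design.

airtime, design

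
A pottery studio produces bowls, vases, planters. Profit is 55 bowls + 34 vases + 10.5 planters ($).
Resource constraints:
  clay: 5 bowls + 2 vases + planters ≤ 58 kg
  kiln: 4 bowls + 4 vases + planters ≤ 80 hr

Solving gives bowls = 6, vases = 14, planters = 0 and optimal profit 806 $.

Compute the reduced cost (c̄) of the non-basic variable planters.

At the optimum: clay uses 58 of 58 (binding); kiln uses 80 of 80 (binding).
From A_Bᵀ y = c: 5·y_clay + 4·y_kiln = 55; 2·y_clay + 4·y_kiln = 34.
Solving: y_clay = 7, y_kiln = 5.
Reduced cost of planters: c₃ − yᵀa₃ = 10.5 − (7·1 + 5·1) = 10.5 − 12 = -1.5.

-1.5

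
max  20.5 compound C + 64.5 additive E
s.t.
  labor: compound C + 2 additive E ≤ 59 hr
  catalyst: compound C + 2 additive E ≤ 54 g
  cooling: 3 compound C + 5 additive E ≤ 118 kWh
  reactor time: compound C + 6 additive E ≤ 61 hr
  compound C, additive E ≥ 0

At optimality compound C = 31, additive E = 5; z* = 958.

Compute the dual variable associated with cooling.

4.5

At the optimum: labor uses 41 of 59 (slack = 18); catalyst uses 41 of 54 (slack = 13); cooling uses 118 of 118 (binding); reactor time uses 61 of 61 (binding).
Since labor, catalyst are not tight, their duals are 0.
Dual feasibility on the basic columns requires 3·y_cooling + 1·y_reactor time = 20.5, 5·y_cooling + 6·y_reactor time = 64.5.
→ y_cooling = 4.5 and y_reactor time = 7.
Shadow price of cooling = 4.5.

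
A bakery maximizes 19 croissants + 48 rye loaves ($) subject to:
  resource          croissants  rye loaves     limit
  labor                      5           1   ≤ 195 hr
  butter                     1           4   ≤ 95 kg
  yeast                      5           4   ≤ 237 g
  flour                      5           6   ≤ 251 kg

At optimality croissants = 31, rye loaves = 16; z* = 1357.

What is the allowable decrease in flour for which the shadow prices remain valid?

108.5

Binding constraints: butter, flour. The basis is B = [[1,4],[5,6]] with det -14.
Per unit decrease in flour, x* moves by d = (-0.2857, 0.0714).
The basis stays optimal until croissants reaches 0; allowable decrease = 108.5 kg.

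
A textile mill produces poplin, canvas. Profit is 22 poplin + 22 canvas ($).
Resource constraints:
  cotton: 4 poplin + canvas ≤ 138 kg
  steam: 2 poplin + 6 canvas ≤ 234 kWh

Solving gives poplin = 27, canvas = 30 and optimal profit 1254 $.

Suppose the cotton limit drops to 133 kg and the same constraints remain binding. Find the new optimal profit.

At the optimum: cotton uses 138 of 138 (binding); steam uses 234 of 234 (binding).
The binding rows give the dual system: 4·y_cotton + 2·y_steam = 22 and 1·y_cotton + 6·y_steam = 22.
→ y_cotton = 4 and y_steam = 3.
Δz = y_cotton·Δb = 4 × (-5) = -20, so new z* = 1254 − 20 = 1234.

1234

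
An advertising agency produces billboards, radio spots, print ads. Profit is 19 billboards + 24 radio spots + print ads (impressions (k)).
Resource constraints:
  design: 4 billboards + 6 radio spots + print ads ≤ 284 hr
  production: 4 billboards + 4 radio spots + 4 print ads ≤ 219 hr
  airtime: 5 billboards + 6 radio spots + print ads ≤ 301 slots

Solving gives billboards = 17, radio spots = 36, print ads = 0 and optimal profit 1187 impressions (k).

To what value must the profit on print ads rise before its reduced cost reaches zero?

Binding: design and airtime. Non-binding: production (7 unused).
Slack constraints have shadow price 0 (complementary slackness).
Dual feasibility on the basic columns requires 4·y_design + 5·y_airtime = 19, 6·y_design + 6·y_airtime = 24.
Solving: y_design = 1, y_airtime = 3.
print ads enters the basis when its profit ≥ yᵀa₃ = 1·1 + 3·1 = 4.

4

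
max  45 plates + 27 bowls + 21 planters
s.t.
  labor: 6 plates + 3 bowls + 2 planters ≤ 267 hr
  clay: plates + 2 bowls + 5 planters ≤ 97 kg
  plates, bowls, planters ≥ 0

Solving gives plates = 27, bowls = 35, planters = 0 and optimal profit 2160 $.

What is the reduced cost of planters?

Both labor and clay are binding at x*.
The binding rows give the dual system: 6·y_labor + 1·y_clay = 45 and 3·y_labor + 2·y_clay = 27.
Solving: y_labor = 7, y_clay = 3.
Reduced cost of planters: c₃ − yᵀa₃ = 21 − (7·2 + 3·5) = 21 − 29 = -8.

-8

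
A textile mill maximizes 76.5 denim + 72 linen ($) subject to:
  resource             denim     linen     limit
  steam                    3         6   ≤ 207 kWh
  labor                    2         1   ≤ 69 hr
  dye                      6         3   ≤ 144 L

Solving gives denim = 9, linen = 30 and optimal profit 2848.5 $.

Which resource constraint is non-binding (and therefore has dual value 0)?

steam: 207/207 (binding)
labor: 48/69 (slack 21)
dye: 144/144 (binding)
By complementary slackness, a constraint with positive slack has shadow price 0 → labor.

labor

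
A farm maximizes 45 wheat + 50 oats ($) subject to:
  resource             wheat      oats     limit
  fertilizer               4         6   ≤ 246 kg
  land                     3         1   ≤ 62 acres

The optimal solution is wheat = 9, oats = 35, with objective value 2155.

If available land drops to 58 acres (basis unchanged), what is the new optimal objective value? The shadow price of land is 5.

2135

Δb = -4, so new z* = 2155 + (5)·(-4) = 2155 − 20 = 2135.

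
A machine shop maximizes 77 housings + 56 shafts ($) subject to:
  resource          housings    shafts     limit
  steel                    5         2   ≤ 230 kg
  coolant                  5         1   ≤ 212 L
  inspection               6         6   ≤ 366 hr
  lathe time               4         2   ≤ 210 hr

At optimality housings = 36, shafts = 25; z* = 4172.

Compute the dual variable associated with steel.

Binding: steel and inspection. Non-binding: coolant (7 unused), lathe time (16 unused).
Since coolant, lathe time are not tight, their duals are 0.
The binding rows give the dual system: 5·y_steel + 6·y_inspection = 77 and 2·y_steel + 6·y_inspection = 56.
Solving: y_steel = 7, y_inspection = 7.
Shadow price of steel = 7.

7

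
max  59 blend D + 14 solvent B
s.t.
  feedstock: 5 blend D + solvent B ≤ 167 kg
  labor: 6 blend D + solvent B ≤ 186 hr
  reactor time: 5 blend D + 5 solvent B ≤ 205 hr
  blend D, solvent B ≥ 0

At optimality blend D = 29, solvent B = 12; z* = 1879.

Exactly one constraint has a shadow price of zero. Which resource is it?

feedstock

feedstock: 157/167 (slack 10)
labor: 186/186 (binding)
reactor time: 205/205 (binding)
By complementary slackness, a constraint with positive slack has shadow price 0 → feedstock.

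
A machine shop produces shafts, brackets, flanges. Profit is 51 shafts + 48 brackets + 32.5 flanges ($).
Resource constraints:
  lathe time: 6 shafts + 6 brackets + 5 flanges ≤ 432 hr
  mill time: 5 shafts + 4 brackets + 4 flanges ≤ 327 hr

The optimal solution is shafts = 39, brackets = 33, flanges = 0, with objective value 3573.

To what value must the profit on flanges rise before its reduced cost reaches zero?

42

Check each constraint at x*: lathe time 432/432 (tight); mill time 327/327 (tight).
The binding rows give the dual system: 6·y_lathe time + 5·y_mill time = 51 and 6·y_lathe time + 4·y_mill time = 48.
→ y_lathe time = 6 and y_mill time = 3.
flanges enters the basis when its profit ≥ yᵀa₃ = 6·5 + 3·4 = 42.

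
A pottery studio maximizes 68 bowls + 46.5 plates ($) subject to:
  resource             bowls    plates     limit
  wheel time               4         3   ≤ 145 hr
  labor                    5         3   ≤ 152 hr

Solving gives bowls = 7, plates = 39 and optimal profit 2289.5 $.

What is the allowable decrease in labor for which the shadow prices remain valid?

Binding constraints: wheel time, labor. The basis is B = [[4,3],[5,3]] with det -3.
Per unit decrease in labor, x* moves by d = (-1, 1.3333).
The basis stays optimal until bowls reaches 0; allowable decrease = 7 hr.

7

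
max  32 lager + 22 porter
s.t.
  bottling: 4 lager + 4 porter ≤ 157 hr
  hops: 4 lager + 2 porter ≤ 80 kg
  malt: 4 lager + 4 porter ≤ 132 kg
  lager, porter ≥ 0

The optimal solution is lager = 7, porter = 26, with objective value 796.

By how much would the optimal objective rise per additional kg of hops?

5

Check each constraint at x*: bottling 132/157 (slack 25); hops 80/80 (tight); malt 132/132 (tight).
Slack constraints have shadow price 0 (complementary slackness).
From A_Bᵀ y = c: 4·y_hops + 4·y_malt = 32; 2·y_hops + 4·y_malt = 22.
Solving: y_hops = 5, y_malt = 3.
Shadow price of hops = 5.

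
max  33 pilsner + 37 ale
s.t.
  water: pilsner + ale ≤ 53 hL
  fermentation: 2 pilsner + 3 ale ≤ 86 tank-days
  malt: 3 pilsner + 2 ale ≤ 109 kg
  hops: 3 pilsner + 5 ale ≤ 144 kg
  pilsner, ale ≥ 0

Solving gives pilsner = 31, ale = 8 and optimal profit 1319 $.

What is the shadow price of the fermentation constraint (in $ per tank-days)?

At the optimum: water uses 39 of 53 (slack = 14); fermentation uses 86 of 86 (binding); malt uses 109 of 109 (binding); hops uses 133 of 144 (slack = 11).
Slack constraints have shadow price 0 (complementary slackness).
From A_Bᵀ y = c: 2·y_fermentation + 3·y_malt = 33; 3·y_fermentation + 2·y_malt = 37.
This yields shadow prices y_fermentation = 9, y_malt = 5.
Shadow price of fermentation = 9.

9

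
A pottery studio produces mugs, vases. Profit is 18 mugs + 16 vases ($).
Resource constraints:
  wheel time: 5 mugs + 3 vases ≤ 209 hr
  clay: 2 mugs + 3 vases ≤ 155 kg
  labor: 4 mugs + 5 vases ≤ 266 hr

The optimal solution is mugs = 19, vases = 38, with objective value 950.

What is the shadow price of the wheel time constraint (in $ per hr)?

2

At the optimum: wheel time uses 209 of 209 (binding); clay uses 152 of 155 (slack = 3); labor uses 266 of 266 (binding).
By complementary slackness, y = 0 for the non-binding constraint.
The binding rows give the dual system: 5·y_wheel time + 4·y_labor = 18 and 3·y_wheel time + 5·y_labor = 16.
→ y_wheel time = 2 and y_labor = 2.
Shadow price of wheel time = 2.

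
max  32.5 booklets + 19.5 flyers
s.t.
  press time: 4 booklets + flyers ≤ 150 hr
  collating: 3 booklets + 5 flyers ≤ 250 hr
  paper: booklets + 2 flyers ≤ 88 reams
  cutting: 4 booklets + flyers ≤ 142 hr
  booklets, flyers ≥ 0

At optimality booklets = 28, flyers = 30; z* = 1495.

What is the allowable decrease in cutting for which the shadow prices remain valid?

Binding constraints: paper, cutting. The basis is B = [[1,2],[4,1]] with det -7.
Per unit decrease in cutting, x* moves by d = (-0.2857, 0.1429).
The basis stays optimal until booklets reaches 0; allowable decrease = 98 hr.

98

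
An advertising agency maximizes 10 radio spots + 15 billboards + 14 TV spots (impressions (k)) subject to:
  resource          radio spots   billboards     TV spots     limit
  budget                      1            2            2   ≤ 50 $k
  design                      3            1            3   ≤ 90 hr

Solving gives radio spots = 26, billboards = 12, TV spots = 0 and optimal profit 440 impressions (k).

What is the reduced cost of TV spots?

At the optimum: budget uses 50 of 50 (binding); design uses 90 of 90 (binding).
From A_Bᵀ y = c: 1·y_budget + 3·y_design = 10; 2·y_budget + 1·y_design = 15.
Solving: y_budget = 7, y_design = 1.
Reduced cost of TV spots: c₃ − yᵀa₃ = 14 − (7·2 + 1·3) = 14 − 17 = -3.

-3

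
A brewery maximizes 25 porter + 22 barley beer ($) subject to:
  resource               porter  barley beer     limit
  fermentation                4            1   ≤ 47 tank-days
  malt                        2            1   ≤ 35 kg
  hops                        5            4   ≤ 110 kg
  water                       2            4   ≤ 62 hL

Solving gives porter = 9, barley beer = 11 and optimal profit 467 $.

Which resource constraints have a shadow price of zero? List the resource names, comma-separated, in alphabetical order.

fermentation: 47/47 (binding)
malt: 29/35 (slack 6)
hops: 89/110 (slack 21)
water: 62/62 (binding)
By complementary slackness, a constraint with positive slack has shadow price 0 → hops, malt.

hops, malt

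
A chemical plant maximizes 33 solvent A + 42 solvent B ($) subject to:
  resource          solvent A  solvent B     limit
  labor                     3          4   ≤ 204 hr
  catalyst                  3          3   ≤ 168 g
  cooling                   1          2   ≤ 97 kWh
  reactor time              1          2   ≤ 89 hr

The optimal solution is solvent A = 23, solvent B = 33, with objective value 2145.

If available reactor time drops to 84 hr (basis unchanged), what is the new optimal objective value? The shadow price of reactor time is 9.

2100

Δb = -5, so new z* = 2145 + (9)·(-5) = 2145 − 45 = 2100.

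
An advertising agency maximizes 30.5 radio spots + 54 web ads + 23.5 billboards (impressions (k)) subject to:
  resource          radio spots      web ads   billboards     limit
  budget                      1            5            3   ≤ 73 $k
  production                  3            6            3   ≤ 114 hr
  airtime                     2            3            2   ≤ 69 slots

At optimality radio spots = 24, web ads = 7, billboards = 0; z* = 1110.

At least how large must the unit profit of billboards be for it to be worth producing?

30.5

Check each constraint at x*: budget 59/73 (slack 14); production 114/114 (tight); airtime 69/69 (tight).
Since budget is not tight, its dual is 0.
The binding rows give the dual system: 3·y_production + 2·y_airtime = 30.5 and 6·y_production + 3·y_airtime = 54.
This yields shadow prices y_production = 5.5, y_airtime = 7.
billboards enters the basis when its profit ≥ yᵀa₃ = 5.5·3 + 7·2 = 30.5.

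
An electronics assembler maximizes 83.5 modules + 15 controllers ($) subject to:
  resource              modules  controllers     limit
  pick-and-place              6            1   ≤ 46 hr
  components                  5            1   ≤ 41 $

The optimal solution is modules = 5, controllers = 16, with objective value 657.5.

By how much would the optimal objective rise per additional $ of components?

6.5

At the optimum: pick-and-place uses 46 of 46 (binding); components uses 41 of 41 (binding).
Dual feasibility on the basic columns requires 6·y_pick-and-place + 5·y_components = 83.5, 1·y_pick-and-place + 1·y_components = 15.
Solving: y_pick-and-place = 8.5, y_components = 6.5.
Shadow price of components = 6.5.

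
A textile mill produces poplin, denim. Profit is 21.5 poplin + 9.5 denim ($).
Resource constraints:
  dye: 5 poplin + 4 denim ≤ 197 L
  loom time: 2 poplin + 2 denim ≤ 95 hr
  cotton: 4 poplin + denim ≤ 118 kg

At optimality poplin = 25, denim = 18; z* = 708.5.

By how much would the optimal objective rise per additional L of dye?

Binding: dye and cotton. Non-binding: loom time (9 unused).
Since loom time is not tight, its dual is 0.
From A_Bᵀ y = c: 5·y_dye + 4·y_cotton = 21.5; 4·y_dye + 1·y_cotton = 9.5.
Solving: y_dye = 1.5, y_cotton = 3.5.
Shadow price of dye = 1.5.

1.5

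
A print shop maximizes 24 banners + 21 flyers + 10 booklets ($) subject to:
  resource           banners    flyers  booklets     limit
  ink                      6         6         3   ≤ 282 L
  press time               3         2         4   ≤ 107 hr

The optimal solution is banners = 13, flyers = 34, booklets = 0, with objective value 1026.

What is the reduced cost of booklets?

Both ink and press time are binding at x*.
From A_Bᵀ y = c: 6·y_ink + 3·y_press time = 24; 6·y_ink + 2·y_press time = 21.
This yields shadow prices y_ink = 2.5, y_press time = 3.
Reduced cost of booklets: c₃ − yᵀa₃ = 10 − (2.5·3 + 3·4) = 10 − 19.5 = -9.5.

-9.5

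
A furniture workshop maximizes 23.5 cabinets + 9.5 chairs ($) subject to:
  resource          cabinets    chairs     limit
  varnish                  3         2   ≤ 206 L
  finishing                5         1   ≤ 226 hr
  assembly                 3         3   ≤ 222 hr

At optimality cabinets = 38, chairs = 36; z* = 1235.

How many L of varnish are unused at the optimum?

20

varnish used = 3·38 + 2·36 = 186; slack = 206 − 186 = 20.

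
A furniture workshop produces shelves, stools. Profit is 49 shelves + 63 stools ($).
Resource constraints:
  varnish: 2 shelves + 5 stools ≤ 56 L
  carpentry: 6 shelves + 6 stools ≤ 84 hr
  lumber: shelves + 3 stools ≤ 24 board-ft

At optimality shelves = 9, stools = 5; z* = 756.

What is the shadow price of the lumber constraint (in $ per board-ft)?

Check each constraint at x*: varnish 43/56 (slack 13); carpentry 84/84 (tight); lumber 24/24 (tight).
By complementary slackness, y = 0 for the non-binding constraint.
From A_Bᵀ y = c: 6·y_carpentry + 1·y_lumber = 49; 6·y_carpentry + 3·y_lumber = 63.
This yields shadow prices y_carpentry = 7, y_lumber = 7.
Shadow price of lumber = 7.

7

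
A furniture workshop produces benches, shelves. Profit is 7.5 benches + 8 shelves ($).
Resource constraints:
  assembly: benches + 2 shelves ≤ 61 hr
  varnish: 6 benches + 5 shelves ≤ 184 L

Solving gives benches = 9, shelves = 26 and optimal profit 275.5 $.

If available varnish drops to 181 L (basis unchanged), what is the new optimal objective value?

Check each constraint at x*: assembly 61/61 (tight); varnish 184/184 (tight).
From A_Bᵀ y = c: 1·y_assembly + 6·y_varnish = 7.5; 2·y_assembly + 5·y_varnish = 8.
Solving: y_assembly = 1.5, y_varnish = 1.
Δz = y_varnish·Δb = 1 × (-3) = -3, so new z* = 275.5 − 3 = 272.5.

272.5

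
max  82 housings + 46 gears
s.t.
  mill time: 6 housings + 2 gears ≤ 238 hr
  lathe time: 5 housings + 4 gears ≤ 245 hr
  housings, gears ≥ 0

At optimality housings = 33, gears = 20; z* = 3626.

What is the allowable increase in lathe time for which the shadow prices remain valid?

231

Binding constraints: mill time, lathe time. The basis is B = [[6,2],[5,4]] with det 14.
Per unit increase in lathe time, x* moves by d = (-0.1429, 0.4286).
The basis stays optimal until housings reaches 0; allowable increase = 231 hr.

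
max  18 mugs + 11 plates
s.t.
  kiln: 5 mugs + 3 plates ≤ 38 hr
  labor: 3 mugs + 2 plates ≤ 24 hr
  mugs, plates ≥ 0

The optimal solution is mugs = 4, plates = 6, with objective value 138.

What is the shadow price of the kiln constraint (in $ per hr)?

3

At the optimum: kiln uses 38 of 38 (binding); labor uses 24 of 24 (binding).
The binding rows give the dual system: 5·y_kiln + 3·y_labor = 18 and 3·y_kiln + 2·y_labor = 11.
This yields shadow prices y_kiln = 3, y_labor = 1.
Shadow price of kiln = 3.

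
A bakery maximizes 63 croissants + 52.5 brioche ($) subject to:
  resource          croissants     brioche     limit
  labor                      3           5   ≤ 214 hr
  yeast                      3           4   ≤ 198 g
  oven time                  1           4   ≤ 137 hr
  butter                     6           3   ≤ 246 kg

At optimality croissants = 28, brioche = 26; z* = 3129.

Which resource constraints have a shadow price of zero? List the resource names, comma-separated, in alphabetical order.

labor: 214/214 (binding)
yeast: 188/198 (slack 10)
oven time: 132/137 (slack 5)
butter: 246/246 (binding)
By complementary slackness, a constraint with positive slack has shadow price 0 → oven time, yeast.

oven time, yeast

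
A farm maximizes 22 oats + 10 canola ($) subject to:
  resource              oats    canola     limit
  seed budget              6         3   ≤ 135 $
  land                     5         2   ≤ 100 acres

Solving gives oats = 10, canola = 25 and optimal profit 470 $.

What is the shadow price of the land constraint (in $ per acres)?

2

Check each constraint at x*: seed budget 135/135 (tight); land 100/100 (tight).
Dual feasibility on the basic columns requires 6·y_seed budget + 5·y_land = 22, 3·y_seed budget + 2·y_land = 10.
This yields shadow prices y_seed budget = 2, y_land = 2.
Shadow price of land = 2.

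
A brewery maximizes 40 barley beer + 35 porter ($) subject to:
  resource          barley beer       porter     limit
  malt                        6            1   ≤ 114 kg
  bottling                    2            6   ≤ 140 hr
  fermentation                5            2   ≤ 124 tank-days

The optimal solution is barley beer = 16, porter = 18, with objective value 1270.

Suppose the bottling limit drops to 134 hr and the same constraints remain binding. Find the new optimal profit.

At the optimum: malt uses 114 of 114 (binding); bottling uses 140 of 140 (binding); fermentation uses 116 of 124 (slack = 8).
Slack constraints have shadow price 0 (complementary slackness).
The binding rows give the dual system: 6·y_malt + 2·y_bottling = 40 and 1·y_malt + 6·y_bottling = 35.
This yields shadow prices y_malt = 5, y_bottling = 5.
Δz = y_bottling·Δb = 5 × (-6) = -30, so new z* = 1270 − 30 = 1240.

1240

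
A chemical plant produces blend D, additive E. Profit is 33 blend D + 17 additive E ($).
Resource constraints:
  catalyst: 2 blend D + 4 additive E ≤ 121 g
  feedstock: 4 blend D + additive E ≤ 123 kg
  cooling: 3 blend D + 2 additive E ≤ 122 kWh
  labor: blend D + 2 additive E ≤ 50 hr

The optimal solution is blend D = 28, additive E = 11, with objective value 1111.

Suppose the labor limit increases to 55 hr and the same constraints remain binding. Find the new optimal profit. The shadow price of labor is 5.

1136

Δb = 5, so new z* = 1111 + (5)·(5) = 1111 + 25 = 1136.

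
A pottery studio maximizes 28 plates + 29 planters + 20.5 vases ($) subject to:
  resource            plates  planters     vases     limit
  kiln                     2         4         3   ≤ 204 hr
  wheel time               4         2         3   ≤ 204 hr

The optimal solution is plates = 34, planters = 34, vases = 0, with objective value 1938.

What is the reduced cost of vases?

Both kiln and wheel time are binding at x*.
Dual feasibility on the basic columns requires 2·y_kiln + 4·y_wheel time = 28, 4·y_kiln + 2·y_wheel time = 29.
→ y_kiln = 5 and y_wheel time = 4.5.
Reduced cost of vases: c₃ − yᵀa₃ = 20.5 − (5·3 + 4.5·3) = 20.5 − 28.5 = -8.

-8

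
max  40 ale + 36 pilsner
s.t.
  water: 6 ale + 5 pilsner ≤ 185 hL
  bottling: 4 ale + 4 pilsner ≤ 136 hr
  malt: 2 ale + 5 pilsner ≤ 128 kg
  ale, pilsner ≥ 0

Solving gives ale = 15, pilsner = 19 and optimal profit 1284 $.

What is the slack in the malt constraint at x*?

3

malt used = 2·15 + 5·19 = 125; slack = 128 − 125 = 3.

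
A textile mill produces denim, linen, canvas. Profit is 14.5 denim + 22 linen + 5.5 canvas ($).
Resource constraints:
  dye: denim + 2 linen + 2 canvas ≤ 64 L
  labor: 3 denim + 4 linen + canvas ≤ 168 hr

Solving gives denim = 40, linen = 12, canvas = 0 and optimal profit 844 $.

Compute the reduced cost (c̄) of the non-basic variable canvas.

-6

Both dye and labor are binding at x*.
Dual feasibility on the basic columns requires 1·y_dye + 3·y_labor = 14.5, 2·y_dye + 4·y_labor = 22.
Solving: y_dye = 4, y_labor = 3.5.
Reduced cost of canvas: c₃ − yᵀa₃ = 5.5 − (4·2 + 3.5·1) = 5.5 − 11.5 = -6.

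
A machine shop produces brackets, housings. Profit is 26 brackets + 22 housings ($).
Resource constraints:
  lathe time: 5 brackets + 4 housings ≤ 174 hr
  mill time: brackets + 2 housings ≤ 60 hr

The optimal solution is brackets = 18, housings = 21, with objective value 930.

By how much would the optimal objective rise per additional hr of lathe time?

At the optimum: lathe time uses 174 of 174 (binding); mill time uses 60 of 60 (binding).
The binding rows give the dual system: 5·y_lathe time + 1·y_mill time = 26 and 4·y_lathe time + 2·y_mill time = 22.
→ y_lathe time = 5 and y_mill time = 1.
Shadow price of lathe time = 5.

5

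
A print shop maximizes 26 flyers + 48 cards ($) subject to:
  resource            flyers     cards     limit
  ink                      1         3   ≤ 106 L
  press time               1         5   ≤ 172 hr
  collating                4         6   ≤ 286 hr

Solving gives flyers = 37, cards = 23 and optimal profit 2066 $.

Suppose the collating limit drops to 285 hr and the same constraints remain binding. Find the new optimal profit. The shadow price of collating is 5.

2061

Δb = -1, so new z* = 2066 + (5)·(-1) = 2066 − 5 = 2061.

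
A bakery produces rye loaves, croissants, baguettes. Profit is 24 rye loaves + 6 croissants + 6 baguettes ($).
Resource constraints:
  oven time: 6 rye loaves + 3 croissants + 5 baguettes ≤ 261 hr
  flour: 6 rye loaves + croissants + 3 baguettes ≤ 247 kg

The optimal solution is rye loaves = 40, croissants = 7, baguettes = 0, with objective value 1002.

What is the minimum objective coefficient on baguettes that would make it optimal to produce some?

14

At the optimum: oven time uses 261 of 261 (binding); flour uses 247 of 247 (binding).
The binding rows give the dual system: 6·y_oven time + 6·y_flour = 24 and 3·y_oven time + 1·y_flour = 6.
This yields shadow prices y_oven time = 1, y_flour = 3.
baguettes enters the basis when its profit ≥ yᵀa₃ = 1·5 + 3·3 = 14.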